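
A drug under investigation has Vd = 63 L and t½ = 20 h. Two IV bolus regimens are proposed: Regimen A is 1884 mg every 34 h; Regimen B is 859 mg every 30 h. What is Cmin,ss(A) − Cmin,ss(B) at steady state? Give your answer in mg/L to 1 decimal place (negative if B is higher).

5.8 mg/L

Regimen A: f = (1/2)^(34/20) ≈ 0.3078; Cmin,ss = (1884/63)·f/(1−f) ≈ 13.298 mg/L.
Regimen B: f = (1/2)^(30/20) ≈ 0.3536; Cmin,ss = (859/63)·f/(1−f) ≈ 7.459 mg/L.
Difference ≈ 13.298 − 7.459 ≈ 5.839 mg/L.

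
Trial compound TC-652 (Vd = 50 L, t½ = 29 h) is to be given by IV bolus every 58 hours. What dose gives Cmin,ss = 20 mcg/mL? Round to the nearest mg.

τ/t½ = 58/29 ≈ 2, so f = (1/2)^(58/29) ≈ 0.250000.
Cmin,ss = (D/Vd)·f/(1−f), so D = Cmin,ss·Vd·(1−f)/f.
D = 20 × 50 × (1−f)/f ≈ 20 × 50 × 3.00000 ≈ 3000.00 mg.

3000 mg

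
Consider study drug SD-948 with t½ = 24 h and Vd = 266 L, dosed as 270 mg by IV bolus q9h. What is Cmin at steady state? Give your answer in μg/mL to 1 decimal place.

3.4 μg/mL

τ/t½ = 9/24 ≈ 0.375, so fraction remaining f = (1/2)^(9/24) ≈ 0.7711.
Accumulation ratio R = 1/(1 − f) ≈ 1/0.2289 ≈ 4.3687.
Each bolus raises the concentration by D/Vd = 270/266 ≈ 1.015 μg/mL.
Steady-state peak Cmax,ss = C₀·R ≈ 1.015 × 4.3687 ≈ 4.434 μg/mL.
One interval later, Cmin,ss = Cmax,ss·e^(−kτ) ≈ 4.434 × 0.7711 ≈ 3.419 μg/mL.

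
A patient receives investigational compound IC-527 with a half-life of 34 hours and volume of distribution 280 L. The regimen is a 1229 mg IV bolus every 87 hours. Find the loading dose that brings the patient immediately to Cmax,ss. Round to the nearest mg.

1480 mg

f = (1/2)^(87/34) ≈ 0.169714; accumulation ratio R = 1/(1−f) ≈ 1.20440.
Loading dose to hit Cmax,ss on first dose: D_load = D_maint·R ≈ 1229 × 1.20440 ≈ 1480.21 mg.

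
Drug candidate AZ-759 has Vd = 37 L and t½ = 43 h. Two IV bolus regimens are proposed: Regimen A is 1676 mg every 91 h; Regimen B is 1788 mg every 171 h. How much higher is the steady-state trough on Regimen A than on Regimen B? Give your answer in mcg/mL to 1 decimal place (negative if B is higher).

Regimen A: f = (1/2)^(91/43) ≈ 0.2306; Cmin,ss = (1676/37)·f/(1−f) ≈ 13.576 mcg/mL.
Regimen B: f = (1/2)^(171/43) ≈ 0.0635; Cmin,ss = (1788/37)·f/(1−f) ≈ 3.277 mcg/mL.
Difference ≈ 13.576 − 3.277 ≈ 10.299 mcg/mL.

10.3 mcg/mL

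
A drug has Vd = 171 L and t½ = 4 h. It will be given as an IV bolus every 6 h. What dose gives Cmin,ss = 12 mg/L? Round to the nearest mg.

3752 mg

τ/t½ = 6/4 ≈ 1.5, so f = (1/2)^(6/4) ≈ 0.353553.
Cmin,ss = (D/Vd)·f/(1−f), so D = Cmin,ss·Vd·(1−f)/f.
D = 12 × 171 × (1−f)/f ≈ 12 × 171 × 1.82843 ≈ 3751.94 mg.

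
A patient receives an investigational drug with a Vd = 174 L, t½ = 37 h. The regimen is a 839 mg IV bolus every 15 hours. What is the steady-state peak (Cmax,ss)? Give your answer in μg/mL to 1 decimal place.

19.7 μg/mL

τ/t½ = 15/37 ≈ 0.40541, so fraction remaining f = (1/2)^(15/37) ≈ 0.7550.
Accumulation ratio R = 1/(1 − f) ≈ 1/0.2450 ≈ 4.0816.
Single-dose peak C₀ = D/Vd = 839/174 ≈ 4.822 μg/mL.
Steady-state peak Cmax,ss = C₀·R ≈ 4.822 × 4.0816 ≈ 19.681 μg/mL.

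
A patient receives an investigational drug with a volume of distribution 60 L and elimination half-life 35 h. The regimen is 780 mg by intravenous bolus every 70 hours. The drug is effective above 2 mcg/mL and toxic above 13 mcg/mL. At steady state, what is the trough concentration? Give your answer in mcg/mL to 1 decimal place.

4.3 mcg/mL

The dosing interval is 2 half-lives, so f = 2^(−2) = 0.25.
Accumulation ratio R = 1/(1 − f) = 1/0.75 = 4/3.
Single-dose peak C₀ = D/Vd = 780/60 = 13 mcg/mL.
Steady-state peak Cmax,ss = C₀·R = 13 × 4/3 ≈ 17.333 mcg/mL.
Steady-state trough Cmin,ss = Cmax,ss·f ≈ 17.333 × 0.25 ≈ 4.333 mcg/mL.
Trough 4.3 mcg/mL vs MEC 2 mcg/mL: adequate.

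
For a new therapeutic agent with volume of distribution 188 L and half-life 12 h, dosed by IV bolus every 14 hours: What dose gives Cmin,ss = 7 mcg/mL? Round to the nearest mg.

τ/t½ = 14/12 ≈ 1.1667, so f = (1/2)^(14/12) ≈ 0.445449.
Cmin,ss = (D/Vd)·f/(1−f), so D = Cmin,ss·Vd·(1−f)/f.
D = 7 × 188 × (1−f)/f ≈ 7 × 188 × 1.24493 ≈ 1638.33 mg.

1638 mg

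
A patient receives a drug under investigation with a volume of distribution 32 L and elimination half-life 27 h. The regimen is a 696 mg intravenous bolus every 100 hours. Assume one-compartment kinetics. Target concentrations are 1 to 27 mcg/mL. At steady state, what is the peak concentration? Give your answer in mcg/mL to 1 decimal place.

τ/t½ = 100/27 ≈ 3.7037, so fraction remaining f = (1/2)^(100/27) ≈ 0.0767.
Accumulation ratio R = 1/(1 − f) ≈ 1/0.9233 ≈ 1.0831.
Each bolus raises the concentration by D/Vd = 696/32 ≈ 21.750 mcg/mL.
Cmax,ss = C₀/(1 − f) ≈ 21.750/0.9233 ≈ 23.557 mcg/mL.
Peak 23.6 mcg/mL vs MTC 27 mcg/mL: below toxic threshold.

23.6 mcg/mL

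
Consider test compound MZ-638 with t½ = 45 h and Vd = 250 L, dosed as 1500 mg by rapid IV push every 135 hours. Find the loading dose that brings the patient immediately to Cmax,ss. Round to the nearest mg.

1714 mg

f = (1/2)^(135/45) ≈ 0.125000; accumulation ratio R = 1/(1−f) ≈ 1.14286.
Loading dose to hit Cmax,ss on first dose: D_load = D_maint·R ≈ 1500 × 1.14286 ≈ 1714.29 mg.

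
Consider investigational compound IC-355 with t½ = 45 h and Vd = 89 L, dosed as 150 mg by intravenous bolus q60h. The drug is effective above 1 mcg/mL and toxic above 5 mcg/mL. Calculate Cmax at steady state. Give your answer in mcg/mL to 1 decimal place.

Over one 60-h interval, 60/45 ≈ 1.3333 half-lives elapse, leaving f ≈ 0.3969 of each dose.
At steady state, accumulation factor R = 1/(1 − e^(−kτ)) ≈ 1.6581.
Each bolus raises the concentration by D/Vd = 150/89 ≈ 1.685 mcg/mL.
Steady-state peak Cmax,ss = C₀·R ≈ 1.685 × 1.6581 ≈ 2.794 mcg/mL.
Peak 2.8 mcg/mL vs MTC 5 mcg/mL: below toxic threshold.

2.8 mcg/mL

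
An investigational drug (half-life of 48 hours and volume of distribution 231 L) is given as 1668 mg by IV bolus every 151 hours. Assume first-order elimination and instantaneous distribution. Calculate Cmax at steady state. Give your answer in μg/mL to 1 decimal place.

k = ln2/t½ = ln2/48 ≈ 0.014441 h⁻¹; fraction remaining f = e^(−kτ) = e^(−0.014441×151) ≈ 0.1130.
At steady state, accumulation factor R = 1/(1 − e^(−kτ)) ≈ 1.1274.
Each bolus raises the concentration by D/Vd = 1668/231 ≈ 7.221 μg/mL.
Steady-state peak Cmax,ss = C₀·R ≈ 7.221 × 1.1274 ≈ 8.141 μg/mL.

8.1 μg/mL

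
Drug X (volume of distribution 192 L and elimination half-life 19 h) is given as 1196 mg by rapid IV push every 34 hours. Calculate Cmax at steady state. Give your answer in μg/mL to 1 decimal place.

k = ln2/t½ = ln2/19 ≈ 0.036481 h⁻¹; fraction remaining f = e^(−kτ) = e^(−0.036481×34) ≈ 0.2893.
Accumulation ratio R = 1/(1 − f) ≈ 1/0.7107 ≈ 1.4071.
Each bolus raises the concentration by D/Vd = 1196/192 ≈ 6.229 μg/mL.
Steady-state peak Cmax,ss = C₀·R ≈ 6.229 × 1.4071 ≈ 8.765 μg/mL.

8.8 μg/mL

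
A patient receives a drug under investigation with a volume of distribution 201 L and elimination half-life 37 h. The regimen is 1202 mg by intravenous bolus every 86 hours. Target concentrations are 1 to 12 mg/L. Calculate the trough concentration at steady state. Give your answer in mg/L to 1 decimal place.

k = ln2/t½ = ln2/37 ≈ 0.018734 h⁻¹; fraction remaining f = e^(−kτ) = e^(−0.018734×86) ≈ 0.1997.
Single-dose peak C₀ = D/Vd = 1202/201 ≈ 5.980 mg/L.
Steady-state trough Cmin,ss = C₀·f/(1−f) ≈ 5.980 × 0.1997/0.8003 ≈ 1.492 mg/L.
Trough 1.5 mg/L vs MEC 1 mg/L: adequate.

1.5 mg/L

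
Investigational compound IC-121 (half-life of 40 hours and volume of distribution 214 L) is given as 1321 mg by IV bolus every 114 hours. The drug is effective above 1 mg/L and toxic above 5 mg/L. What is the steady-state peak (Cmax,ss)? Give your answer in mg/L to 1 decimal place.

7.2 mg/L

k = ln2/t½ = ln2/40 ≈ 0.017329 h⁻¹; fraction remaining f = e^(−kτ) = e^(−0.017329×114) ≈ 0.1387.
At steady state, accumulation factor R = 1/(1 − e^(−kτ)) ≈ 1.1610.
Single-dose peak C₀ = D/Vd = 1321/214 ≈ 6.173 mg/L.
Cmax,ss = C₀/(1 − f) ≈ 6.173/0.8613 ≈ 7.167 mg/L.
Peak 7.2 mg/L vs MTC 5 mg/L: exceeds toxic threshold.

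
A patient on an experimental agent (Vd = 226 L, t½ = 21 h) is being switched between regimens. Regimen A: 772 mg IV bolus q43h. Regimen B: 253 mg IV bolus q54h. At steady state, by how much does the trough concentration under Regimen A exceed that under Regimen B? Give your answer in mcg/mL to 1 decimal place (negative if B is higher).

Regimen A: f = (1/2)^(43/21) ≈ 0.2419; Cmin,ss = (772/226)·f/(1−f) ≈ 1.090 mcg/mL.
Regimen B: f = (1/2)^(54/21) ≈ 0.1682; Cmin,ss = (253/226)·f/(1−f) ≈ 0.226 mcg/mL.
Difference ≈ 1.090 − 0.226 ≈ 0.864 mcg/mL.

0.9 mcg/mL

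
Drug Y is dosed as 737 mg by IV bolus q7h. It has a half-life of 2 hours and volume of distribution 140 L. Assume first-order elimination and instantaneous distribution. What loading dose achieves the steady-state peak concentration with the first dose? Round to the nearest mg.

f = (1/2)^(7/2) ≈ 0.088388; accumulation ratio R = 1/(1−f) ≈ 1.09696.
Loading dose to hit Cmax,ss on first dose: D_load = D_maint·R ≈ 737 × 1.09696 ≈ 808.46 mg.

808 mg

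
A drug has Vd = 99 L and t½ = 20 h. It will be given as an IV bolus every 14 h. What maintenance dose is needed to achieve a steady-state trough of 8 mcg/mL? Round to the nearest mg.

495 mg

τ/t½ = 14/20 ≈ 0.7, so f = (1/2)^(14/20) ≈ 0.615572.
Cmin,ss = (D/Vd)·f/(1−f), so D = Cmin,ss·Vd·(1−f)/f.
D = 8 × 99 × (1−f)/f ≈ 8 × 99 × 0.62451 ≈ 494.61 mg.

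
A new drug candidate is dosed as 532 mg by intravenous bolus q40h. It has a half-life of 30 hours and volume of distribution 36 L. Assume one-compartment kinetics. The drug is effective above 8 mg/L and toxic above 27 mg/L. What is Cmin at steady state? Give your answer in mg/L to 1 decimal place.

9.7 mg/L

τ/t½ = 40/30 ≈ 1.3333, so fraction remaining f = (1/2)^(40/30) ≈ 0.3969.
Accumulation ratio R = 1/(1 − f) ≈ 1/0.6031 ≈ 1.6581.
Each bolus raises the concentration by D/Vd = 532/36 ≈ 14.778 mg/L.
Steady-state peak Cmax,ss = C₀·R ≈ 14.778 × 1.6581 ≈ 24.503 mg/L.
Steady-state trough Cmin,ss = Cmax,ss·f ≈ 24.503 × 0.3969 ≈ 9.725 mg/L.
Trough 9.7 mg/L vs MEC 8 mg/L: adequate.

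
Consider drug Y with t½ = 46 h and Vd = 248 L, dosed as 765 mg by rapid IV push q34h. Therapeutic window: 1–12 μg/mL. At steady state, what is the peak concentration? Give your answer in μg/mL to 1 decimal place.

7.7 μg/mL

Over one 34-h interval, 34/46 ≈ 0.73913 half-lives elapse, leaving f ≈ 0.5991 of each dose.
At steady state, accumulation factor R = 1/(1 − e^(−kτ)) ≈ 2.4944.
Single-dose peak C₀ = D/Vd = 765/248 ≈ 3.085 μg/mL.
Cmax,ss = C₀/(1 − f) ≈ 3.085/0.4009 ≈ 7.695 μg/mL.
Peak 7.7 μg/mL vs MTC 12 μg/mL: below toxic threshold.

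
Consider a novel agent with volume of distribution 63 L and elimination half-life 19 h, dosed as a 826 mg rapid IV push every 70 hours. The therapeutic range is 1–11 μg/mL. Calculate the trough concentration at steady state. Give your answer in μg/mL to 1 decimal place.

1.1 μg/mL

Over one 70-h interval, 70/19 ≈ 3.6842 half-lives elapse, leaving f ≈ 0.0778 of each dose.
Each bolus raises the concentration by D/Vd = 826/63 ≈ 13.111 μg/mL.
Steady-state trough Cmin,ss = C₀·f/(1−f) ≈ 13.111 × 0.0778/0.9222 ≈ 1.106 μg/mL.
Trough 1.1 μg/mL vs MEC 1 μg/mL: adequate.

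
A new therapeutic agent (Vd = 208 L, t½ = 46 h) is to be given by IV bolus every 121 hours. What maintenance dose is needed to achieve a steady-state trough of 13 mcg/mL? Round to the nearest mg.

14040 mg

τ/t½ = 121/46 ≈ 2.6304, so f = (1/2)^(121/46) ≈ 0.161495.
Cmin,ss = (D/Vd)·f/(1−f), so D = Cmin,ss·Vd·(1−f)/f.
D = 13 × 208 × (1−f)/f ≈ 13 × 208 × 5.19214 ≈ 14039.55 mg.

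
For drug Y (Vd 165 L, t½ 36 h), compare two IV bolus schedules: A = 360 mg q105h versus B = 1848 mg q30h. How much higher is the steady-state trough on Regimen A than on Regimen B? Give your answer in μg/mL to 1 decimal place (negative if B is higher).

Regimen A: f = (1/2)^(105/36) ≈ 0.1324; Cmin,ss = (360/165)·f/(1−f) ≈ 0.333 μg/mL.
Regimen B: f = (1/2)^(30/36) ≈ 0.5612; Cmin,ss = (1848/165)·f/(1−f) ≈ 14.324 μg/mL.
Difference ≈ 0.333 − 14.324 ≈ -13.991 μg/mL.

-14.0 μg/mL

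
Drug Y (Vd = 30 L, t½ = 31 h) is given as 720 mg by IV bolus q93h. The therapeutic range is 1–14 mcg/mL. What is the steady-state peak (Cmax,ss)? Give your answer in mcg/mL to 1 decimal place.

τ = 93 h = 3 half-lives, so f = (1/2)^3 = 0.125.
At steady state, R = 1/(1 − 0.125) = 8/7.
Single-dose peak C₀ = D/Vd = 720/30 = 24 mcg/mL.
Steady-state peak Cmax,ss = C₀·R = 24 × 8/7 ≈ 27.429 mcg/mL.
Peak 27.4 mcg/mL vs MTC 14 mcg/mL: exceeds toxic threshold.

27.4 mcg/mL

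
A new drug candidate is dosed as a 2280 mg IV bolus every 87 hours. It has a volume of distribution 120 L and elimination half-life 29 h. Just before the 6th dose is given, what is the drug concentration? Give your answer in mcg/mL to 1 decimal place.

2.7 mcg/mL

f = (1/2)^(τ/t½) = (1/2)^(87/29) ≈ 0.1250.
C₀ = D/Vd = 2280/120 ≈ 19.000 mcg/mL.
Before the 6th dose, 5 doses have been given. Superposition: Cmin = C₀·(f + f² + … + f^5).
≈ 19.000 × (0.1250 + 0.0156 + 0.0020 + 0.0002 + 0.0000) ≈ 19.000 × 0.1428 ≈ 2.713 mcg/mL.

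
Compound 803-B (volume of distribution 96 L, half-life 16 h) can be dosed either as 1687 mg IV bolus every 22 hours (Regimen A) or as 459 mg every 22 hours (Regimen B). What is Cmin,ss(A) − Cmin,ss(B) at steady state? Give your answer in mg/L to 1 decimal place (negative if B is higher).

8.0 mg/L

Regimen A: f = (1/2)^(22/16) ≈ 0.3856; Cmin,ss = (1687/96)·f/(1−f) ≈ 11.029 mg/L.
Regimen B: f = (1/2)^(22/16) ≈ 0.3856; Cmin,ss = (459/96)·f/(1−f) ≈ 3.001 mg/L.
Difference ≈ 11.029 − 3.001 ≈ 8.028 mg/L.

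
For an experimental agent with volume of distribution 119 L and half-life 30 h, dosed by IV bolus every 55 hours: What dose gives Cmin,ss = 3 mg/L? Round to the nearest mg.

915 mg

τ/t½ = 55/30 ≈ 1.8333, so f = (1/2)^(55/30) ≈ 0.280616.
Cmin,ss = (D/Vd)·f/(1−f), so D = Cmin,ss·Vd·(1−f)/f.
D = 3 × 119 × (1−f)/f ≈ 3 × 119 × 2.56359 ≈ 915.20 mg.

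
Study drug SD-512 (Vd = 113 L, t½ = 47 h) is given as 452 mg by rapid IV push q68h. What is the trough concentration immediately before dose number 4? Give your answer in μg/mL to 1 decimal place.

f = (1/2)^(τ/t½) = (1/2)^(68/47) ≈ 0.3668.
C₀ = D/Vd = 452/113 ≈ 4.000 μg/mL.
Before the 4th dose, 3 doses have been given. Superposition: Cmin = C₀·(f + f² + … + f^3).
≈ 4.000 × (0.3668 + 0.1345 + 0.0494) ≈ 4.000 × 0.5507 ≈ 2.203 μg/mL.

2.2 μg/mL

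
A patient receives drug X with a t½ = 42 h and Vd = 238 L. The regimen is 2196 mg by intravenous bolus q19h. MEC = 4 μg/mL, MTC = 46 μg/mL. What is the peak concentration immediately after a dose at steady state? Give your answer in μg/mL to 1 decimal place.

34.3 μg/mL

τ/t½ = 19/42 ≈ 0.45238, so fraction remaining f = (1/2)^(19/42) ≈ 0.7308.
Accumulation ratio R = 1/(1 − f) ≈ 1/0.2692 ≈ 3.7147.
Single-dose peak C₀ = D/Vd = 2196/238 ≈ 9.227 μg/mL.
Cmax,ss = C₀/(1 − f) ≈ 9.227/0.2692 ≈ 34.276 μg/mL.
Peak 34.3 μg/mL vs MTC 46 μg/mL: below toxic threshold.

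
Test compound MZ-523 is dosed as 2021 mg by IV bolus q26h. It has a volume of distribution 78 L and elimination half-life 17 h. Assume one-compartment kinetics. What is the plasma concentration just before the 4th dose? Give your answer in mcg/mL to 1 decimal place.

13.2 mcg/mL

f = (1/2)^(τ/t½) = (1/2)^(26/17) ≈ 0.3464.
C₀ = D/Vd = 2021/78 ≈ 25.910 mcg/mL.
Before the 4th dose, 3 doses have been given. Superposition: Cmin = C₀·(f + f² + … + f^3).
≈ 25.910 × (0.3464 + 0.1200 + 0.0416) ≈ 25.910 × 0.5080 ≈ 13.162 mcg/mL.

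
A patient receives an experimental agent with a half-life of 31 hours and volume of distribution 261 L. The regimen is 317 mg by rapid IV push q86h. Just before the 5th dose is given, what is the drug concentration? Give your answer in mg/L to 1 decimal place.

0.2 mg/L

f = (1/2)^(τ/t½) = (1/2)^(86/31) ≈ 0.1462.
C₀ = D/Vd = 317/261 ≈ 1.215 mg/L.
Before the 5th dose, 4 doses have been given. Superposition: Cmin = C₀·(f + f² + … + f^4).
≈ 1.215 × (0.1462 + 0.0214 + 0.0031 + 0.0005) ≈ 1.215 × 0.1712 ≈ 0.208 mg/L.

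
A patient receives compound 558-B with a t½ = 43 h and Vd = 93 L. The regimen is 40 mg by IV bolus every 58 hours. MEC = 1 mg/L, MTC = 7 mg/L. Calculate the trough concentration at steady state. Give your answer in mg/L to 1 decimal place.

0.3 mg/L

k = ln2/t½ = ln2/43 ≈ 0.016120 h⁻¹; fraction remaining f = e^(−kτ) = e^(−0.016120×58) ≈ 0.3926.
Single-dose peak C₀ = D/Vd = 40/93 ≈ 0.430 mg/L.
Steady-state trough Cmin,ss = C₀·f/(1−f) ≈ 0.430 × 0.3926/0.6074 ≈ 0.278 mg/L.
Trough 0.3 mg/L vs MEC 1 mg/L: subtherapeutic.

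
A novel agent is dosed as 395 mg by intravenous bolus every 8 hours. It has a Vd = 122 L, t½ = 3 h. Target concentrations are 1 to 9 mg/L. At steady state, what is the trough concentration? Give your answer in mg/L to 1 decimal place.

0.6 mg/L

Over one 8-h interval, 8/3 ≈ 2.6667 half-lives elapse, leaving f ≈ 0.1575 of each dose.
At steady state, accumulation factor R = 1/(1 − e^(−kτ)) ≈ 1.1869.
Each bolus raises the concentration by D/Vd = 395/122 ≈ 3.238 mg/L.
Steady-state peak Cmax,ss = C₀·R ≈ 3.238 × 1.1869 ≈ 3.843 mg/L.
One interval later, Cmin,ss = Cmax,ss·e^(−kτ) ≈ 3.843 × 0.1575 ≈ 0.605 mg/L.
Trough 0.6 mg/L vs MEC 1 mg/L: subtherapeutic.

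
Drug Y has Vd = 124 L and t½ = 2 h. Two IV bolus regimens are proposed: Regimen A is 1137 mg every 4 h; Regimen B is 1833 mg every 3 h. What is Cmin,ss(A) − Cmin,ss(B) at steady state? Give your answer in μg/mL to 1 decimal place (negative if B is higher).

Regimen A: f = (1/2)^(4/2) ≈ 0.2500; Cmin,ss = (1137/124)·f/(1−f) ≈ 3.056 μg/mL.
Regimen B: f = (1/2)^(3/2) ≈ 0.3536; Cmin,ss = (1833/124)·f/(1−f) ≈ 8.086 μg/mL.
Difference ≈ 3.056 − 8.086 ≈ -5.030 μg/mL.

-5.0 μg/mL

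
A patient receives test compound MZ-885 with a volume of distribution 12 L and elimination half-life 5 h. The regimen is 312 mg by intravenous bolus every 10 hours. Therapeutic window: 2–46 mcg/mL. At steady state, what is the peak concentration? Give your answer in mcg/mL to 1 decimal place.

The dosing interval is 2 half-lives, so f = 2^(−2) = 0.25.
Accumulation ratio R = 1/(1 − f) = 1/0.75 = 4/3.
Single-dose peak C₀ = D/Vd = 312/12 = 26 mcg/mL.
Steady-state peak Cmax,ss = C₀·R = 26 × 4/3 ≈ 34.667 mcg/mL.
Peak 34.7 mcg/mL vs MTC 46 mcg/mL: below toxic threshold.

34.7 mcg/mL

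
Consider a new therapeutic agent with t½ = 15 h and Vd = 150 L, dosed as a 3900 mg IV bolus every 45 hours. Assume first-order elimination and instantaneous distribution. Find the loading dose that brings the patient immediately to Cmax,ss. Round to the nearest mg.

4457 mg

f = (1/2)^(45/15) ≈ 0.125000; accumulation ratio R = 1/(1−f) ≈ 1.14286.
Loading dose to hit Cmax,ss on first dose: D_load = D_maint·R ≈ 3900 × 1.14286 ≈ 4457.15 mg.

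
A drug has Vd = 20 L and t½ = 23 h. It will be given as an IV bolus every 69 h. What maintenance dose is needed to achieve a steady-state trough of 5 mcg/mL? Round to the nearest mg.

τ/t½ = 69/23 ≈ 3, so f = (1/2)^(69/23) ≈ 0.125000.
Cmin,ss = (D/Vd)·f/(1−f), so D = Cmin,ss·Vd·(1−f)/f.
D = 5 × 20 × (1−f)/f ≈ 5 × 20 × 7.00000 ≈ 700.00 mg.

700 mg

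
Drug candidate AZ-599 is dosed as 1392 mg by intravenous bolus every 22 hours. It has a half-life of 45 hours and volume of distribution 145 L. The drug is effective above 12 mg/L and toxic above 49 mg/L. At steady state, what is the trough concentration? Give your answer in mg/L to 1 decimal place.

τ/t½ = 22/45 ≈ 0.48889, so fraction remaining f = (1/2)^(22/45) ≈ 0.7126.
At steady state, accumulation factor R = 1/(1 − e^(−kτ)) ≈ 3.4795.
Single-dose peak C₀ = D/Vd = 1392/145 ≈ 9.600 mg/L.
Steady-state peak Cmax,ss = C₀·R ≈ 9.600 × 3.4795 ≈ 33.403 mg/L.
Steady-state trough Cmin,ss = Cmax,ss·f ≈ 33.403 × 0.7126 ≈ 23.803 mg/L.
Trough 23.8 mg/L vs MEC 12 mg/L: adequate.

23.8 mg/L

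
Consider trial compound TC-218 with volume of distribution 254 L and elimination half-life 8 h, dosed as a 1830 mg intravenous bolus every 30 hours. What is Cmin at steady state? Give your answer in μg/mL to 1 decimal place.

0.6 μg/mL

k = ln2/t½ = ln2/8 ≈ 0.086643 h⁻¹; fraction remaining f = e^(−kτ) = e^(−0.086643×30) ≈ 0.0743.
Accumulation ratio R = 1/(1 − f) ≈ 1/0.9257 ≈ 1.0803.
Each bolus raises the concentration by D/Vd = 1830/254 ≈ 7.205 μg/mL.
Cmax,ss = C₀/(1 − f) ≈ 7.205/0.9257 ≈ 7.783 μg/mL.
One interval later, Cmin,ss = Cmax,ss·e^(−kτ) ≈ 7.783 × 0.0743 ≈ 0.578 μg/mL.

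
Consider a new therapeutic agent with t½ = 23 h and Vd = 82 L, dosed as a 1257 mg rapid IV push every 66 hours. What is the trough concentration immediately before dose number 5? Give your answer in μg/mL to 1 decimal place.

f = (1/2)^(τ/t½) = (1/2)^(66/23) ≈ 0.1368.
C₀ = D/Vd = 1257/82 ≈ 15.329 μg/mL.
Before the 5th dose, 4 doses have been given. Superposition: Cmin = C₀·(f + f² + … + f^4).
≈ 15.329 × (0.1368 + 0.0187 + 0.0026 + 0.0004) ≈ 15.329 × 0.1585 ≈ 2.430 μg/mL.

2.4 μg/mL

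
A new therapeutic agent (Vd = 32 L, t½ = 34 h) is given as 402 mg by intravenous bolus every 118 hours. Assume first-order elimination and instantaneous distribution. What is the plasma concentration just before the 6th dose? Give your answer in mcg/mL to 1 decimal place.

f = (1/2)^(τ/t½) = (1/2)^(118/34) ≈ 0.0902.
C₀ = D/Vd = 402/32 ≈ 12.562 mcg/mL.
Before the 6th dose, 5 doses have been given. Superposition: Cmin = C₀·(f + f² + … + f^5).
≈ 12.562 × (0.0902 + 0.0081 + 0.0007 + 0.0001 + 0.0000) ≈ 12.562 × 0.0991 ≈ 1.245 mcg/mL.

1.2 mcg/mL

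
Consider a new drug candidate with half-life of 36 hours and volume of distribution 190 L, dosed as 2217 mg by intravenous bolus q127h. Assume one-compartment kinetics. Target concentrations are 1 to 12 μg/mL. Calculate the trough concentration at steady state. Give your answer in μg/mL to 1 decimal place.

1.1 μg/mL

Over one 127-h interval, 127/36 ≈ 3.5278 half-lives elapse, leaving f ≈ 0.0867 of each dose.
Accumulation ratio R = 1/(1 − f) ≈ 1/0.9133 ≈ 1.0949.
Single-dose peak C₀ = D/Vd = 2217/190 ≈ 11.668 μg/mL.
Steady-state peak Cmax,ss = C₀·R ≈ 11.668 × 1.0949 ≈ 12.775 μg/mL.
One interval later, Cmin,ss = Cmax,ss·e^(−kτ) ≈ 12.775 × 0.0867 ≈ 1.108 μg/mL.
Trough 1.1 μg/mL vs MEC 1 μg/mL: adequate.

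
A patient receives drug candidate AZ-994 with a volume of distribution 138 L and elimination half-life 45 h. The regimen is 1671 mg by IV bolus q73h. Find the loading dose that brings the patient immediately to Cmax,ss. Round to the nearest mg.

2475 mg

f = (1/2)^(73/45) ≈ 0.324835; accumulation ratio R = 1/(1−f) ≈ 1.48112.
Loading dose to hit Cmax,ss on first dose: D_load = D_maint·R ≈ 1671 × 1.48112 ≈ 2474.95 mg.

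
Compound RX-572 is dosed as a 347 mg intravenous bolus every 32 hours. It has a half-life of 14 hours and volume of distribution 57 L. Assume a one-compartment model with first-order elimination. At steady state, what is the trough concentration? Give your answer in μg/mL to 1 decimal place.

1.6 μg/mL

τ/t½ = 32/14 ≈ 2.2857, so fraction remaining f = (1/2)^(32/14) ≈ 0.2051.
Each bolus raises the concentration by D/Vd = 347/57 ≈ 6.088 μg/mL.
Steady-state trough Cmin,ss = C₀·f/(1−f) ≈ 6.088 × 0.2051/0.7949 ≈ 1.571 μg/mL.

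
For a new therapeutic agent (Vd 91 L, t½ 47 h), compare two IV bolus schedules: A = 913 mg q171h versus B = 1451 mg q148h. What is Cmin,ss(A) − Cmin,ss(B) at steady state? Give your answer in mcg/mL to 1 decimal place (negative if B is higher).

-1.1 mcg/mL

Regimen A: f = (1/2)^(171/47) ≈ 0.0803; Cmin,ss = (913/91)·f/(1−f) ≈ 0.876 mcg/mL.
Regimen B: f = (1/2)^(148/47) ≈ 0.1127; Cmin,ss = (1451/91)·f/(1−f) ≈ 2.025 mcg/mL.
Difference ≈ 0.876 − 2.025 ≈ -1.149 mcg/mL.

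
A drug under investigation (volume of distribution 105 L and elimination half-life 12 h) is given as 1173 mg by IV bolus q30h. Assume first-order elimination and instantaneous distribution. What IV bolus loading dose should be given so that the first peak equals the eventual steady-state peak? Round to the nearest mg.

f = (1/2)^(30/12) ≈ 0.176777; accumulation ratio R = 1/(1−f) ≈ 1.21474.
Loading dose to hit Cmax,ss on first dose: D_load = D_maint·R ≈ 1173 × 1.21474 ≈ 1424.89 mg.

1425 mg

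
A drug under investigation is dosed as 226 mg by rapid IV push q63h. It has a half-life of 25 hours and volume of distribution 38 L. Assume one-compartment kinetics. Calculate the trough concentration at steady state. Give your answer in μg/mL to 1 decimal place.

Over one 63-h interval, 63/25 ≈ 2.52 half-lives elapse, leaving f ≈ 0.1743 of each dose.
Accumulation ratio R = 1/(1 − f) ≈ 1/0.8257 ≈ 1.2111.
Single-dose peak C₀ = D/Vd = 226/38 ≈ 5.947 μg/mL.
Cmax,ss = C₀/(1 − f) ≈ 5.947/0.8257 ≈ 7.202 μg/mL.
Steady-state trough Cmin,ss = Cmax,ss·f ≈ 7.202 × 0.1743 ≈ 1.255 μg/mL.

1.3 μg/mL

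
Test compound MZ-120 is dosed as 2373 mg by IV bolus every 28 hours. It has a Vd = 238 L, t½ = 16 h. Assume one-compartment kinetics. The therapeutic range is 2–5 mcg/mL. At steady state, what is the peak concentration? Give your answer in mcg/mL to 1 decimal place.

k = ln2/t½ = ln2/16 ≈ 0.043322 h⁻¹; fraction remaining f = e^(−kτ) = e^(−0.043322×28) ≈ 0.2973.
At steady state, accumulation factor R = 1/(1 − e^(−kτ)) ≈ 1.4231.
Each bolus raises the concentration by D/Vd = 2373/238 ≈ 9.971 mcg/mL.
Cmax,ss = C₀/(1 − f) ≈ 9.971/0.7027 ≈ 14.190 mcg/mL.
Peak 14.2 mcg/mL vs MTC 5 mcg/mL: exceeds toxic threshold.

14.2 mcg/mL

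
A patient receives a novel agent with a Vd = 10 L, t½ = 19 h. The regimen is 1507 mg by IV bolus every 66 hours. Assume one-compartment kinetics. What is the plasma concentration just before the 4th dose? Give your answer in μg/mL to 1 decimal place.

14.9 μg/mL

f = (1/2)^(τ/t½) = (1/2)^(66/19) ≈ 0.0900.
C₀ = D/Vd = 1507/10 ≈ 150.700 μg/mL.
Before the 4th dose, 3 doses have been given. Superposition: Cmin = C₀·(f + f² + … + f^3).
≈ 150.700 × (0.0900 + 0.0081 + 0.0007) ≈ 150.700 × 0.0988 ≈ 14.889 μg/mL.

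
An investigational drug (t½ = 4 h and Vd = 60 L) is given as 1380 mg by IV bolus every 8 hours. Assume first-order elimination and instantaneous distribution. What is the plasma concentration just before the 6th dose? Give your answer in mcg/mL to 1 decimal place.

f = (1/2)^(τ/t½) = (1/2)^(8/4) ≈ 0.2500.
C₀ = D/Vd = 1380/60 ≈ 23.000 mcg/mL.
Before the 6th dose, 5 doses have been given. Superposition: Cmin = C₀·(f + f² + … + f^5).
≈ 23.000 × (0.2500 + 0.0625 + 0.0156 + 0.0039 + 0.0010) ≈ 23.000 × 0.3330 ≈ 7.659 mcg/mL.

7.7 mcg/mL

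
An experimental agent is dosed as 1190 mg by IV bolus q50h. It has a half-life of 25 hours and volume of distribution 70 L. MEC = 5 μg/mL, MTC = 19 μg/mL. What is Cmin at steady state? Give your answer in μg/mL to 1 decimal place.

The dosing interval is 2 half-lives, so f = 2^(−2) = 0.25.
At steady state, R = 1/(1 − 0.25) = 4/3.
Single-dose peak C₀ = D/Vd = 1190/70 = 17 μg/mL.
Steady-state peak Cmax,ss = C₀·R = 17 × 4/3 ≈ 22.667 μg/mL.
Steady-state trough Cmin,ss = Cmax,ss·f ≈ 22.667 × 0.25 ≈ 5.667 μg/mL.
Trough 5.7 μg/mL vs MEC 5 μg/mL: adequate.

5.7 μg/mL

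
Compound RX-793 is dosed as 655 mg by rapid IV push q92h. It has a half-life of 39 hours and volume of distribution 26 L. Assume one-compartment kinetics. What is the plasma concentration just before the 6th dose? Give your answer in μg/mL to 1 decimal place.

6.1 μg/mL

f = (1/2)^(τ/t½) = (1/2)^(92/39) ≈ 0.1949.
C₀ = D/Vd = 655/26 ≈ 25.192 μg/mL.
Before the 6th dose, 5 doses have been given. Superposition: Cmin = C₀·(f + f² + … + f^5).
≈ 25.192 × (0.1949 + 0.0380 + 0.0074 + 0.0014 + 0.0003) ≈ 25.192 × 0.2420 ≈ 6.096 μg/mL.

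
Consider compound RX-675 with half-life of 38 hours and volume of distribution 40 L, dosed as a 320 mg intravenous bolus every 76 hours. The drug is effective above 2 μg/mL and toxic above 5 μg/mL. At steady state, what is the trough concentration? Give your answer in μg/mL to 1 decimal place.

τ = 76 h = 2 half-lives, so f = (1/2)^2 = 0.25.
At steady state, R = 1/(1 − 0.25) = 4/3.
Single-dose peak C₀ = D/Vd = 320/40 = 8 μg/mL.
Steady-state peak Cmax,ss = C₀·R = 8 × 4/3 ≈ 10.667 μg/mL.
Steady-state trough Cmin,ss = Cmax,ss·f ≈ 10.667 × 0.25 ≈ 2.667 μg/mL.
Trough 2.7 μg/mL vs MEC 2 μg/mL: adequate.

2.7 μg/mL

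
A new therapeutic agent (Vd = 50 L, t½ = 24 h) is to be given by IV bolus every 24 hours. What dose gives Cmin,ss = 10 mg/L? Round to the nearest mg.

500 mg

τ/t½ = 24/24 ≈ 1, so f = (1/2)^(24/24) ≈ 0.500000.
Cmin,ss = (D/Vd)·f/(1−f), so D = Cmin,ss·Vd·(1−f)/f.
D = 10 × 50 × (1−f)/f ≈ 10 × 50 × 1.00000 ≈ 500.00 mg.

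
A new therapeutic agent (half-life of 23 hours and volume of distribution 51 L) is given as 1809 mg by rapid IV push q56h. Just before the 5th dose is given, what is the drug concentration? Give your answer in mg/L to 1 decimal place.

f = (1/2)^(τ/t½) = (1/2)^(56/23) ≈ 0.1850.
C₀ = D/Vd = 1809/51 ≈ 35.471 mg/L.
Before the 5th dose, 4 doses have been given. Superposition: Cmin = C₀·(f + f² + … + f^4).
≈ 35.471 × (0.1850 + 0.0342 + 0.0063 + 0.0012) ≈ 35.471 × 0.2267 ≈ 8.041 mg/L.

8.0 mg/L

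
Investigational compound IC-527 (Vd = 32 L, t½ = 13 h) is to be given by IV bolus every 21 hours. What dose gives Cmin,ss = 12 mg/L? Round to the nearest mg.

793 mg

τ/t½ = 21/13 ≈ 1.6154, so f = (1/2)^(21/13) ≈ 0.326378.
Cmin,ss = (D/Vd)·f/(1−f), so D = Cmin,ss·Vd·(1−f)/f.
D = 12 × 32 × (1−f)/f ≈ 12 × 32 × 2.06393 ≈ 792.55 mg.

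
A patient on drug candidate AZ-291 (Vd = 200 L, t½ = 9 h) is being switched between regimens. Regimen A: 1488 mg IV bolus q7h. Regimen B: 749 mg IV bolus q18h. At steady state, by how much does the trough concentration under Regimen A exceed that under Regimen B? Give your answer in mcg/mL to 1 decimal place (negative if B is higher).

9.2 mcg/mL

Regimen A: f = (1/2)^(7/9) ≈ 0.5833; Cmin,ss = (1488/200)·f/(1−f) ≈ 10.415 mcg/mL.
Regimen B: f = (1/2)^(18/9) ≈ 0.2500; Cmin,ss = (749/200)·f/(1−f) ≈ 1.248 mcg/mL.
Difference ≈ 10.415 − 1.248 ≈ 9.167 mcg/mL.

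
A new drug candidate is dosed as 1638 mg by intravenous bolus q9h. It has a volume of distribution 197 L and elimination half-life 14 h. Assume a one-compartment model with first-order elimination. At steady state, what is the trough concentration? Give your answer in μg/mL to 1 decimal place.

14.8 μg/mL

Over one 9-h interval, 9/14 ≈ 0.64286 half-lives elapse, leaving f ≈ 0.6404 of each dose.
At steady state, accumulation factor R = 1/(1 − e^(−kτ)) ≈ 2.7809.
Each bolus raises the concentration by D/Vd = 1638/197 ≈ 8.315 μg/mL.
Cmax,ss = C₀/(1 − f) ≈ 8.315/0.3596 ≈ 23.123 μg/mL.
One interval later, Cmin,ss = Cmax,ss·e^(−kτ) ≈ 23.123 × 0.6404 ≈ 14.808 μg/mL.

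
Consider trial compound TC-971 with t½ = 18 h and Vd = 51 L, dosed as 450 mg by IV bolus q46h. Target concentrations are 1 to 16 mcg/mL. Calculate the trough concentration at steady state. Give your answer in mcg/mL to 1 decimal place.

τ/t½ = 46/18 ≈ 2.5556, so fraction remaining f = (1/2)^(46/18) ≈ 0.1701.
At steady state, accumulation factor R = 1/(1 − e^(−kτ)) ≈ 1.2050.
Each bolus raises the concentration by D/Vd = 450/51 ≈ 8.824 mcg/mL.
Cmax,ss = C₀/(1 − f) ≈ 8.824/0.8299 ≈ 10.633 mcg/mL.
Steady-state trough Cmin,ss = Cmax,ss·f ≈ 10.633 × 0.1701 ≈ 1.809 mcg/mL.
Trough 1.8 mcg/mL vs MEC 1 mcg/mL: adequate.

1.8 mcg/mL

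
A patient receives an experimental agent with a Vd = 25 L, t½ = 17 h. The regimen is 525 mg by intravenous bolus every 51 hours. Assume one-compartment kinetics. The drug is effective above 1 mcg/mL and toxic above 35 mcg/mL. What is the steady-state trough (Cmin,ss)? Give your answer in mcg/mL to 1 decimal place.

3.0 mcg/mL

The dosing interval is 3 half-lives, so f = 2^(−3) = 0.125.
Accumulation ratio R = 1/(1 − f) = 1/0.875 = 8/7.
Single-dose peak C₀ = D/Vd = 525/25 = 21 mcg/mL.
Steady-state peak Cmax,ss = C₀·R = 21 × 8/7 ≈ 24.000 mcg/mL.
Steady-state trough Cmin,ss = Cmax,ss·f ≈ 24.000 × 0.125 ≈ 3.000 mcg/mL.
Trough 3.0 mcg/mL vs MEC 1 mcg/mL: adequate.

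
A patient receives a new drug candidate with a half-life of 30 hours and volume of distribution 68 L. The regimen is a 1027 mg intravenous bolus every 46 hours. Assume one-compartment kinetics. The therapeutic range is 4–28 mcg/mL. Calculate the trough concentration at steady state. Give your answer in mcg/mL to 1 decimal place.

k = ln2/t½ = ln2/30 ≈ 0.023105 h⁻¹; fraction remaining f = e^(−kτ) = e^(−0.023105×46) ≈ 0.3455.
At steady state, accumulation factor R = 1/(1 − e^(−kτ)) ≈ 1.5279.
Each bolus raises the concentration by D/Vd = 1027/68 ≈ 15.103 mcg/mL.
Steady-state peak Cmax,ss = C₀·R ≈ 15.103 × 1.5279 ≈ 23.076 mcg/mL.
Steady-state trough Cmin,ss = Cmax,ss·f ≈ 23.076 × 0.3455 ≈ 7.973 mcg/mL.
Trough 8.0 mcg/mL vs MEC 4 mcg/mL: adequate.

8.0 mcg/mL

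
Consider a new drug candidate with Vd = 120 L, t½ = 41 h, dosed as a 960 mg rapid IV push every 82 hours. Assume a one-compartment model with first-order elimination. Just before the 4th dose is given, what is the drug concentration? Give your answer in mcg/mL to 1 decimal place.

2.6 mcg/mL

f = (1/2)^(τ/t½) = (1/2)^(82/41) ≈ 0.2500.
C₀ = D/Vd = 960/120 ≈ 8.000 mcg/mL.
Before the 4th dose, 3 doses have been given. Superposition: Cmin = C₀·(f + f² + … + f^3).
≈ 8.000 × (0.2500 + 0.0625 + 0.0156) ≈ 8.000 × 0.3281 ≈ 2.625 mcg/mL.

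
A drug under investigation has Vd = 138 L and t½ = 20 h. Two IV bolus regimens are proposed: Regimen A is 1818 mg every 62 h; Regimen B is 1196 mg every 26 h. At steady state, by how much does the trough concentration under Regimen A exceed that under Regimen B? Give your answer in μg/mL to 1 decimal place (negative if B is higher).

Regimen A: f = (1/2)^(62/20) ≈ 0.1166; Cmin,ss = (1818/138)·f/(1−f) ≈ 1.739 μg/mL.
Regimen B: f = (1/2)^(26/20) ≈ 0.4061; Cmin,ss = (1196/138)·f/(1−f) ≈ 5.926 μg/mL.
Difference ≈ 1.739 − 5.926 ≈ -4.187 μg/mL.

-4.2 μg/mL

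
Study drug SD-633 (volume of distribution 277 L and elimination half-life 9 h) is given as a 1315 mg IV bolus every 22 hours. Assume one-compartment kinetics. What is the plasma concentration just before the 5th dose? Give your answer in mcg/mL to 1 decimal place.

1.1 mcg/mL

f = (1/2)^(τ/t½) = (1/2)^(22/9) ≈ 0.1837.
C₀ = D/Vd = 1315/277 ≈ 4.747 mcg/mL.
Before the 5th dose, 4 doses have been given. Superposition: Cmin = C₀·(f + f² + … + f^4).
≈ 4.747 × (0.1837 + 0.0337 + 0.0062 + 0.0011) ≈ 4.747 × 0.2247 ≈ 1.067 mcg/mL.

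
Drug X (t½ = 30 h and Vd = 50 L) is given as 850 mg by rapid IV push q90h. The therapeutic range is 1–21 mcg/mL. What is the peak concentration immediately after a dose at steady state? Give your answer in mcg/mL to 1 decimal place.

19.4 mcg/mL

The dosing interval is 3 half-lives, so f = 2^(−3) = 0.125.
At steady state, R = 1/(1 − 0.125) = 8/7.
Single-dose peak C₀ = D/Vd = 850/50 = 17 mcg/mL.
Steady-state peak Cmax,ss = C₀·R = 17 × 8/7 ≈ 19.429 mcg/mL.
Peak 19.4 mcg/mL vs MTC 21 mcg/mL: below toxic threshold.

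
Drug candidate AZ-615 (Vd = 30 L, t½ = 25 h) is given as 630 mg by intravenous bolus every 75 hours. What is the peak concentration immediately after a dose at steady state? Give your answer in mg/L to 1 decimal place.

τ = 75 h = 3 half-lives, so f = (1/2)^3 = 0.125.
Accumulation ratio R = 1/(1 − f) = 1/0.875 = 8/7.
Single-dose peak C₀ = D/Vd = 630/30 = 21 mg/L.
Steady-state peak Cmax,ss = C₀·R = 21 × 8/7 ≈ 24.000 mg/L.

24.0 mg/L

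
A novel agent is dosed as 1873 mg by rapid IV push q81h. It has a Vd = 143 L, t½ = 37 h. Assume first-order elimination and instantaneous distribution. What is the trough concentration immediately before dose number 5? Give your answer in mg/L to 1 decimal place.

f = (1/2)^(τ/t½) = (1/2)^(81/37) ≈ 0.2193.
C₀ = D/Vd = 1873/143 ≈ 13.098 mg/L.
Before the 5th dose, 4 doses have been given. Superposition: Cmin = C₀·(f + f² + … + f^4).
≈ 13.098 × (0.2193 + 0.0481 + 0.0105 + 0.0023) ≈ 13.098 × 0.2802 ≈ 3.670 mg/L.

3.7 mg/L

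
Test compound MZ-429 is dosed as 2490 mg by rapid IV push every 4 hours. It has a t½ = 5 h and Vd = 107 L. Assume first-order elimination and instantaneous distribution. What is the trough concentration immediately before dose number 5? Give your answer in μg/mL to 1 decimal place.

f = (1/2)^(τ/t½) = (1/2)^(4/5) ≈ 0.5743.
C₀ = D/Vd = 2490/107 ≈ 23.271 μg/mL.
Before the 5th dose, 4 doses have been given. Superposition: Cmin = C₀·(f + f² + … + f^4).
≈ 23.271 × (0.5743 + 0.3298 + 0.1894 + 0.1088) ≈ 23.271 × 1.2023 ≈ 27.979 μg/mL.

28.0 μg/mL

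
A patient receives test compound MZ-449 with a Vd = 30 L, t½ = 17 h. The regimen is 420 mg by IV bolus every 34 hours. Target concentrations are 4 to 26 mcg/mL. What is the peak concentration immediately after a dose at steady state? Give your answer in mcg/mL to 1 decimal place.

τ = 34 h = 2 half-lives, so f = (1/2)^2 = 0.25.
Accumulation ratio R = 1/(1 − f) = 1/0.75 = 4/3.
Single-dose peak C₀ = D/Vd = 420/30 = 14 mcg/mL.
Steady-state peak Cmax,ss = C₀·R = 14 × 4/3 ≈ 18.667 mcg/mL.
Peak 18.7 mcg/mL vs MTC 26 mcg/mL: below toxic threshold.

18.7 mcg/mL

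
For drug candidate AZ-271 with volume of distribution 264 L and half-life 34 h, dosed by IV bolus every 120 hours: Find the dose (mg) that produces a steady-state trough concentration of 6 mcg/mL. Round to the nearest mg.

τ/t½ = 120/34 ≈ 3.5294, so f = (1/2)^(120/34) ≈ 0.086605.
Cmin,ss = (D/Vd)·f/(1−f), so D = Cmin,ss·Vd·(1−f)/f.
D = 6 × 264 × (1−f)/f ≈ 6 × 264 × 10.54668 ≈ 16705.94 mg.

16706 mg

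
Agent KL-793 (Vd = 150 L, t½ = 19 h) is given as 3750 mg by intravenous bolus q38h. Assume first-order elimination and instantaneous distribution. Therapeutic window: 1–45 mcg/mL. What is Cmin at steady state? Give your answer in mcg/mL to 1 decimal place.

τ = 38 h = 2 half-lives, so f = (1/2)^2 = 0.25.
Accumulation ratio R = 1/(1 − f) = 1/0.75 = 4/3.
Single-dose peak C₀ = D/Vd = 3750/150 = 25 mcg/mL.
Steady-state peak Cmax,ss = C₀·R = 25 × 4/3 ≈ 33.333 mcg/mL.
Steady-state trough Cmin,ss = Cmax,ss·f ≈ 33.333 × 0.25 ≈ 8.333 mcg/mL.
Trough 8.3 mcg/mL vs MEC 1 mcg/mL: adequate.

8.3 mcg/mL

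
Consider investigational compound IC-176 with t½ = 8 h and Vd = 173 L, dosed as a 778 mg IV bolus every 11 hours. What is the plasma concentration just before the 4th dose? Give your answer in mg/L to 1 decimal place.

f = (1/2)^(τ/t½) = (1/2)^(11/8) ≈ 0.3856.
C₀ = D/Vd = 778/173 ≈ 4.497 mg/L.
Before the 4th dose, 3 doses have been given. Superposition: Cmin = C₀·(f + f² + … + f^3).
≈ 4.497 × (0.3856 + 0.1487 + 0.0573) ≈ 4.497 × 0.5916 ≈ 2.660 mg/L.

2.7 mg/L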